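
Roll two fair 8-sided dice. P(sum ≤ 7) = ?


Total outcomes = 8×8 = 64
Favorable (sum ≤ 7): 21
P = 21/64 = 0.3281

P = 0.3281


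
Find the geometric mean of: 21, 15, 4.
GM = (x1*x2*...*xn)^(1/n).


Product = 21 × 15 × 4 = 1260
GM = 1260^(1/3) = 10.8008

GM = 10.8008


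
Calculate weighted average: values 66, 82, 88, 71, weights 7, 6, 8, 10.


Numerator = 66*7 + 82*6 + 88*8 + 71*10 = 2368
Denominator = 7 + 6 + 8 + 10 = 31
WM = 2368/31 = 76.3871

WM = 76.3871


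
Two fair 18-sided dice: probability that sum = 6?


Total outcomes = 18×18 = 324
Favorable (sum = 6): 5
P = 5/324 = 0.0154

P = 0.0154


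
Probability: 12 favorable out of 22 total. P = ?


P = 12/22 = 0.5455

P = 0.5455


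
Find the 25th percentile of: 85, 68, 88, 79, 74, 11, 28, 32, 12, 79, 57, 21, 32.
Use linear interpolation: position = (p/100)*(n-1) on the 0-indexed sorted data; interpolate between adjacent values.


Sorted: 11, 12, 21, 28, 32, 32, 57, 68, 74, 79, 79, 85, 88
n = 13
Index = 25/100 * 12 = 3.0000
Lower = data[3] = 28, Upper = data[4] = 32
P25 = 28 + 0*(4) = 28.0000

P25 = 28.0000


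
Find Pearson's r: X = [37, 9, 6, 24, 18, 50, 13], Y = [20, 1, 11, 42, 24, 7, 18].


Mean X = 22.4286, Mean Y = 17.5714
SD X = 14.802096, SD Y = 12.384981
Cov = 11.469388
r = 11.469388/(14.802096*12.384981) = 0.0626

r = 0.0626


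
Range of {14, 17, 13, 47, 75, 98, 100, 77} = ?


Max = 100, Min = 13
Range = 100 - 13 = 87

Range = 87


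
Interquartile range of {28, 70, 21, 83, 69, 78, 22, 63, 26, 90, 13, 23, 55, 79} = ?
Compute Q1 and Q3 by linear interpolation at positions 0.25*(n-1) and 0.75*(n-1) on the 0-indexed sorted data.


Sorted: 13, 21, 22, 23, 26, 28, 55, 63, 69, 70, 78, 79, 83, 90
Q1 (25th %ile) = 23.7500
Q3 (75th %ile) = 76.0000
IQR = 76.0000 - 23.7500 = 52.2500

IQR = 52.2500


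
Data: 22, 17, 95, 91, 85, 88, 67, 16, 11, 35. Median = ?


Sorted: 11, 16, 17, 22, 35, 67, 85, 88, 91, 95
n = 10 (even)
Middle values: 35 and 67
Median = (35+67)/2 = 51.0000

Median = 51.0000


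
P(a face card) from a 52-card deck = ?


12 face cards in 52 cards
P = 12/52 = 0.2308

P = 0.2308


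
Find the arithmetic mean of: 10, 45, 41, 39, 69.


Sum = 10 + 45 + 41 + 39 + 69 = 204
n = 5
Mean = 204/5 = 40.8000

Mean = 40.8000


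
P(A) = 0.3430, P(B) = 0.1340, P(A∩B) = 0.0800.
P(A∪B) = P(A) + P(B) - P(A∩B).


P(A∪B) = 0.3430 + 0.1340 - 0.0800
= 0.4770 - 0.0800
= 0.3970

P(A∪B) = 0.3970


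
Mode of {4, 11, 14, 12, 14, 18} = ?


Frequencies: 4:1, 11:1, 12:1, 14:2, 18:1
Max frequency = 2
Mode = 14

Mode = 14


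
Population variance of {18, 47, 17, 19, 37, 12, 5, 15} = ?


Mean = 21.2500
Squared deviations: 10.5625, 663.0625, 18.0625, 5.0625, 248.0625, 85.5625, 264.0625, 39.0625
Sum = 1333.5000
Variance = 1333.5000/8 = 166.6875

Variance = 166.6875


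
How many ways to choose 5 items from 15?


C(15,5) = 15!/(5! × 10!)
= 1307674368000/(120 × 3628800)
= 3003

C(15,5) = 3003


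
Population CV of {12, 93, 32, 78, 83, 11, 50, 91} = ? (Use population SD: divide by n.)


Mean = 56.2500
SD = 32.3641
CV = (32.3641/56.2500)*100 = 57.5362%

CV = 57.5362%


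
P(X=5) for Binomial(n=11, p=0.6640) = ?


C(11,5) = 462
p^5 = 0.129074
(1-p)^6 = 0.001439
P = 462 * 0.129074 * 0.001439 = 0.0858

P(X=5) = 0.0858


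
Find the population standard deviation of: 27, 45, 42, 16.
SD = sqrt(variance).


Mean = 32.5000
Variance = 137.2500
SD = sqrt(137.2500) = 11.7154

SD = 11.7154


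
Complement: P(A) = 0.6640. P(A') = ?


P(not A) = 1 - 0.6640 = 0.3360

P(not A) = 0.3360


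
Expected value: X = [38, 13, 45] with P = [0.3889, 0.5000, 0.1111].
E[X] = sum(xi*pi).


E[X] = 38*0.3889 + 13*0.5000 + 45*0.1111
= 14.7782 + 6.5000 + 4.9995
= 26.2777

E[X] = 26.2777


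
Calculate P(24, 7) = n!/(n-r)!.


P(24,7) = 24!/17!
= 620448401733239439360000/355687428096000
= 1744364160

P(24,7) = 1744364160


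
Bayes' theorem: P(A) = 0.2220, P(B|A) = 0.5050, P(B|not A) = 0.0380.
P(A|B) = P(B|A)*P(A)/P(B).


P(B) = P(B|A)*P(A) + P(B|A')*P(A')
= 0.5050*0.2220 + 0.0380*0.7780
= 0.112110 + 0.029564 = 0.141674
P(A|B) = 0.112110/0.141674 = 0.7913

P(A|B) = 0.7913


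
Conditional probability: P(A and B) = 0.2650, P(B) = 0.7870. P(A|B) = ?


P(A|B) = 0.2650/0.7870 = 0.3367

P(A|B) = 0.3367


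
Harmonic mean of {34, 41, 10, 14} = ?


Sum of reciprocals = 1/34 + 1/41 + 1/10 + 1/14 = 0.225231
HM = 4/0.225231 = 17.7596

HM = 17.7596


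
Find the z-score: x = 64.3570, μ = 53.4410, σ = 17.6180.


z = (64.3570 - 53.4410)/17.6180
= 10.9160/17.6180
= 0.6196

z = 0.6196


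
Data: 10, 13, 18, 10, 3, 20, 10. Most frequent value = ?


Frequencies: 3:1, 10:3, 13:1, 18:1, 20:1
Max frequency = 3
Mode = 10

Mode = 10


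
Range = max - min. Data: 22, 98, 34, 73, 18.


Max = 98, Min = 18
Range = 98 - 18 = 80

Range = 80


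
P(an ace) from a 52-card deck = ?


4 aces in 52 cards
P = 4/52 = 0.0769

P = 0.0769


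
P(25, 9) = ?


P(25,9) = 25!/16!
= 15511210043330985984000000/20922789888000
= 741354768000

P(25,9) = 741354768000


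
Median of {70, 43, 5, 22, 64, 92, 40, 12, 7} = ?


Sorted: 5, 7, 12, 22, 40, 43, 64, 70, 92
n = 9 (odd)
Middle value = 40

Median = 40


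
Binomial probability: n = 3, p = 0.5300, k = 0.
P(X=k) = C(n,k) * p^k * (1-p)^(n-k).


C(3,0) = 1
p^0 = 1.000000
(1-p)^3 = 0.103823
P = 1 * 1.000000 * 0.103823 = 0.1038

P(X=0) = 0.1038


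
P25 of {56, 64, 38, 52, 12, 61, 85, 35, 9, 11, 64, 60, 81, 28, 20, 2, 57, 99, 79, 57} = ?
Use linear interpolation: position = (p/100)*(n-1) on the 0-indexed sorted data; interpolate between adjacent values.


Sorted: 2, 9, 11, 12, 20, 28, 35, 38, 52, 56, 57, 57, 60, 61, 64, 64, 79, 81, 85, 99
n = 20
Index = 25/100 * 19 = 4.7500
Lower = data[4] = 20, Upper = data[5] = 28
P25 = 20 + 0.7500*(8) = 26.0000

P25 = 26.0000


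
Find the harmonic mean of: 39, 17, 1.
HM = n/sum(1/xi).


Sum of reciprocals = 1/39 + 1/17 + 1/1 = 1.084465
HM = 3/1.084465 = 2.7663

HM = 2.7663


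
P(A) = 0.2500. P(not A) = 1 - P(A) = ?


P(not A) = 1 - 0.2500 = 0.7500

P(not A) = 0.7500


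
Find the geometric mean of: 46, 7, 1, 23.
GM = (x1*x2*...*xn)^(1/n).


Product = 46 × 7 × 1 × 23 = 7406
GM = 7406^(1/4) = 9.2768

GM = 9.2768


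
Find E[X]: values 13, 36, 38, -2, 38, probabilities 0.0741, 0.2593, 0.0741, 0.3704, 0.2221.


E[X] = 13*0.0741 + 36*0.2593 + 38*0.0741 - 2*0.3704 + 38*0.2221
= 0.9633 + 9.3348 + 2.8158 - 0.7408 + 8.4398
= 20.8129

E[X] = 20.8129


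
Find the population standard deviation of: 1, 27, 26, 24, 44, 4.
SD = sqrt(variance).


Mean = 21.0000
Variance = 214.6667
SD = sqrt(214.6667) = 14.6515

SD = 14.6515


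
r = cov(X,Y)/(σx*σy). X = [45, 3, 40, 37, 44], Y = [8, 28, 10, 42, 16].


Mean X = 33.8000, Mean Y = 20.8000
SD X = 15.663971, SD Y = 12.687001
Cov = -82.640000
r = -82.640000/(15.663971*12.687001) = -0.4158

r = -0.4158


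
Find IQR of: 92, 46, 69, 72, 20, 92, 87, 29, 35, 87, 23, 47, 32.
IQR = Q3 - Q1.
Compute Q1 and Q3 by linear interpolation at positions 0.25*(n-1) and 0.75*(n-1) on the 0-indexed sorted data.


Sorted: 20, 23, 29, 32, 35, 46, 47, 69, 72, 87, 87, 92, 92
Q1 (25th %ile) = 32.0000
Q3 (75th %ile) = 87.0000
IQR = 87.0000 - 32.0000 = 55.0000

IQR = 55.0000


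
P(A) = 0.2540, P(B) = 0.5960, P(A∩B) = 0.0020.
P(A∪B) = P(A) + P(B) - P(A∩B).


P(A∪B) = 0.2540 + 0.5960 - 0.0020
= 0.8500 - 0.0020
= 0.8480

P(A∪B) = 0.8480


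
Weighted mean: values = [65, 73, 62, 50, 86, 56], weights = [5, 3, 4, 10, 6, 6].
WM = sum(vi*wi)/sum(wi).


Numerator = 65*5 + 73*3 + 62*4 + 50*10 + 86*6 + 56*6 = 2144
Denominator = 5 + 3 + 4 + 10 + 6 + 6 = 34
WM = 2144/34 = 63.0588

WM = 63.0588


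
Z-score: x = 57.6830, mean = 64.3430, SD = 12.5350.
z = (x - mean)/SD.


z = (57.6830 - 64.3430)/12.5350
= -6.6600/12.5350
= -0.5313

z = -0.5313


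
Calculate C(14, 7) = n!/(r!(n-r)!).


C(14,7) = 14!/(7! × 7!)
= 87178291200/(5040 × 5040)
= 3432

C(14,7) = 3432


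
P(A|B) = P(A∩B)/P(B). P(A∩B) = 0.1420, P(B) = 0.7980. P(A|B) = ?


P(A|B) = 0.1420/0.7980 = 0.1779

P(A|B) = 0.1779


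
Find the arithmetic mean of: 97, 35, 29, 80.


Sum = 97 + 35 + 29 + 80 = 241
n = 4
Mean = 241/4 = 60.2500

Mean = 60.2500


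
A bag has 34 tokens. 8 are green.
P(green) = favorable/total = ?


P = 8/34 = 0.2353

P = 0.2353


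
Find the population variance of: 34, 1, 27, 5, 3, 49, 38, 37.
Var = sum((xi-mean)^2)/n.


Mean = 24.2500
Squared deviations: 95.0625, 540.5625, 7.5625, 370.5625, 451.5625, 612.5625, 189.0625, 162.5625
Sum = 2429.5000
Variance = 2429.5000/8 = 303.6875

Variance = 303.6875


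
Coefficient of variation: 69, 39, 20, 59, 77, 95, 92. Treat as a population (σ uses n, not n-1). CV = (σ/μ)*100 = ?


Mean = 64.4286
SD = 25.4213
CV = (25.4213/64.4286)*100 = 39.4566%

CV = 39.4566%


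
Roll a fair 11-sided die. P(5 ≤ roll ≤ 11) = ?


Favorable outcomes (5 ≤ roll ≤ 11): 7
Total outcomes = 11
P = 7/11 = 0.6364

P = 0.6364


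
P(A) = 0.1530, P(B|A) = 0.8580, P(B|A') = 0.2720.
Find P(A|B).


P(B) = P(B|A)*P(A) + P(B|A')*P(A')
= 0.8580*0.1530 + 0.2720*0.8470
= 0.131274 + 0.230384 = 0.361658
P(A|B) = 0.131274/0.361658 = 0.3630

P(A|B) = 0.3630


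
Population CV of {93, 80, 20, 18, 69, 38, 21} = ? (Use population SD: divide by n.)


Mean = 48.4286
SD = 29.2812
CV = (29.2812/48.4286)*100 = 60.4626%

CV = 60.4626%


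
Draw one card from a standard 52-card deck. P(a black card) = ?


26 black cards in 52 cards
P = 26/52 = 0.5000

P = 0.5000


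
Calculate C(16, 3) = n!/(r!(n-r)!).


C(16,3) = 16!/(3! × 13!)
= 20922789888000/(6 × 6227020800)
= 560

C(16,3) = 560


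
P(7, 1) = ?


P(7,1) = 7!/6!
= 5040/720
= 7

P(7,1) = 7


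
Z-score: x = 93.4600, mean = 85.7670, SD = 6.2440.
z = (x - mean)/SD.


z = (93.4600 - 85.7670)/6.2440
= 7.6930/6.2440
= 1.2321

z = 1.2321


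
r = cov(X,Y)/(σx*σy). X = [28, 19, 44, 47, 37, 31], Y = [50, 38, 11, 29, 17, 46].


Mean X = 34.3333, Mean Y = 31.8333
SD X = 9.551033, SD Y = 14.322670
Cov = -88.944444
r = -88.944444/(9.551033*14.322670) = -0.6502

r = -0.6502


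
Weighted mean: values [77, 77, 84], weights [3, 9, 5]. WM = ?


Numerator = 77*3 + 77*9 + 84*5 = 1344
Denominator = 3 + 9 + 5 = 17
WM = 1344/17 = 79.0588

WM = 79.0588


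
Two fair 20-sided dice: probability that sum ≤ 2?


Total outcomes = 20×20 = 400
Favorable (sum ≤ 2): 1
P = 1/400 = 0.0025

P = 0.0025


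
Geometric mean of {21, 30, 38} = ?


Product = 21 × 30 × 38 = 23940
GM = 23940^(1/3) = 28.8209

GM = 28.8209


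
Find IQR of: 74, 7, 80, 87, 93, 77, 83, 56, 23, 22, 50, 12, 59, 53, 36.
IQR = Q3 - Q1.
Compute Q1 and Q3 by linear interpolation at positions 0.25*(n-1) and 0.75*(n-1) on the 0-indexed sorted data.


Sorted: 7, 12, 22, 23, 36, 50, 53, 56, 59, 74, 77, 80, 83, 87, 93
Q1 (25th %ile) = 29.5000
Q3 (75th %ile) = 78.5000
IQR = 78.5000 - 29.5000 = 49.0000

IQR = 49.0000


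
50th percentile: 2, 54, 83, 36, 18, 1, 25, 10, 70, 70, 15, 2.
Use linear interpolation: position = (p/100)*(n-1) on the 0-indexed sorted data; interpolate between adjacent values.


Sorted: 1, 2, 2, 10, 15, 18, 25, 36, 54, 70, 70, 83
n = 12
Index = 50/100 * 11 = 5.5000
Lower = data[5] = 18, Upper = data[6] = 25
P50 = 18 + 0.5000*(7) = 21.5000

P50 = 21.5000


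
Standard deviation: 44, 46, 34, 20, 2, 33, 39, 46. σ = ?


Mean = 33.0000
Variance = 203.2500
SD = sqrt(203.2500) = 14.2566

SD = 14.2566


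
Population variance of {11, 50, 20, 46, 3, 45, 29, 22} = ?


Mean = 28.2500
Squared deviations: 297.5625, 473.0625, 68.0625, 315.0625, 637.5625, 280.5625, 0.5625, 39.0625
Sum = 2111.5000
Variance = 2111.5000/8 = 263.9375

Variance = 263.9375


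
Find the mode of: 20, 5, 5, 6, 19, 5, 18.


Frequencies: 5:3, 6:1, 18:1, 19:1, 20:1
Max frequency = 3
Mode = 5

Mode = 5


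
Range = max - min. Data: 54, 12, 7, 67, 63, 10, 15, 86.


Max = 86, Min = 7
Range = 86 - 7 = 79

Range = 79


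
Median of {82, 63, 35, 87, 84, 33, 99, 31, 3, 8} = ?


Sorted: 3, 8, 31, 33, 35, 63, 82, 84, 87, 99
n = 10 (even)
Middle values: 35 and 63
Median = (35+63)/2 = 49.0000

Median = 49.0000


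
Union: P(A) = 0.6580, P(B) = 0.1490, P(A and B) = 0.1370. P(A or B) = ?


P(A∪B) = 0.6580 + 0.1490 - 0.1370
= 0.8070 - 0.1370
= 0.6700

P(A∪B) = 0.6700


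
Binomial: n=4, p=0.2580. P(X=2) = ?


C(4,2) = 6
p^2 = 0.066564
(1-p)^2 = 0.550564
P = 6 * 0.066564 * 0.550564 = 0.2199

P(X=2) = 0.2199


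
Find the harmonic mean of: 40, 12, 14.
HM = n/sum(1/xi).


Sum of reciprocals = 1/40 + 1/12 + 1/14 = 0.179762
HM = 3/0.179762 = 16.6887

HM = 16.6887


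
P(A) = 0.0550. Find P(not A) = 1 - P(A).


P(not A) = 1 - 0.0550 = 0.9450

P(not A) = 0.9450


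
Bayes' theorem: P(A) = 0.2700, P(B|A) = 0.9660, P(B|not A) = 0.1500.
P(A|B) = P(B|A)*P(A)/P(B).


P(B) = P(B|A)*P(A) + P(B|A')*P(A')
= 0.9660*0.2700 + 0.1500*0.7300
= 0.260820 + 0.109500 = 0.370320
P(A|B) = 0.260820/0.370320 = 0.7043

P(A|B) = 0.7043


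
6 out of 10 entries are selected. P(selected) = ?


P = 6/10 = 0.6000

P = 0.6000


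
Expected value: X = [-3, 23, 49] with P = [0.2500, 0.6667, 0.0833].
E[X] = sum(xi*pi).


E[X] = -3*0.2500 + 23*0.6667 + 49*0.0833
= -0.7500 + 15.3341 + 4.0817
= 18.6658

E[X] = 18.6658


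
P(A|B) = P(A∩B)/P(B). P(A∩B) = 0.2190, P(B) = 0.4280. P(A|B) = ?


P(A|B) = 0.2190/0.4280 = 0.5117

P(A|B) = 0.5117


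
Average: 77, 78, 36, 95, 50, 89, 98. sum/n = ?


Sum = 77 + 78 + 36 + 95 + 50 + 89 + 98 = 523
n = 7
Mean = 523/7 = 74.7143

Mean = 74.7143


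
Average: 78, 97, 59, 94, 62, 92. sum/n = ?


Sum = 78 + 97 + 59 + 94 + 62 + 92 = 482
n = 6
Mean = 482/6 = 80.3333

Mean = 80.3333


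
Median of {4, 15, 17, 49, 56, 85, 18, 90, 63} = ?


Sorted: 4, 15, 17, 18, 49, 56, 63, 85, 90
n = 9 (odd)
Middle value = 49

Median = 49


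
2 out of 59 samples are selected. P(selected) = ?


P = 2/59 = 0.0339

P = 0.0339


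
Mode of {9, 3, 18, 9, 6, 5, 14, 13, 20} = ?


Frequencies: 3:1, 5:1, 6:1, 9:2, 13:1, 14:1, 18:1, 20:1
Max frequency = 2
Mode = 9

Mode = 9


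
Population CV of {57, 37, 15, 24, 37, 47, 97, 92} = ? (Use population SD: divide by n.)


Mean = 50.7500
SD = 27.9855
CV = (27.9855/50.7500)*100 = 55.1438%

CV = 55.1438%


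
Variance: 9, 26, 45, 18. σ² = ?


Mean = 24.5000
Squared deviations: 240.2500, 2.2500, 420.2500, 42.2500
Sum = 705.0000
Variance = 705.0000/4 = 176.2500

Variance = 176.2500


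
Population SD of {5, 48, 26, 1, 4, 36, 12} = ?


Mean = 18.8571
Variance = 281.8367
SD = sqrt(281.8367) = 16.7880

SD = 16.7880


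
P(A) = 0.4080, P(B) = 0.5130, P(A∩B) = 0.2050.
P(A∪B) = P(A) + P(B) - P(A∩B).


P(A∪B) = 0.4080 + 0.5130 - 0.2050
= 0.9210 - 0.2050
= 0.7160

P(A∪B) = 0.7160


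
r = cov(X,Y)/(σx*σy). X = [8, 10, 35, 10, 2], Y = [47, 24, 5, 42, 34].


Mean X = 13.0000, Mean Y = 30.4000
SD X = 11.384200, SD Y = 14.894294
Cov = -139.400000
r = -139.400000/(11.384200*14.894294) = -0.8221

r = -0.8221


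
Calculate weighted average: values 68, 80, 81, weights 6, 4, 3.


Numerator = 68*6 + 80*4 + 81*3 = 971
Denominator = 6 + 4 + 3 = 13
WM = 971/13 = 74.6923

WM = 74.6923


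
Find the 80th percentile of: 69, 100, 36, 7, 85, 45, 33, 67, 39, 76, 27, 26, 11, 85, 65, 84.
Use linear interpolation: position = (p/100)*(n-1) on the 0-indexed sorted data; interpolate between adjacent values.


Sorted: 7, 11, 26, 27, 33, 36, 39, 45, 65, 67, 69, 76, 84, 85, 85, 100
n = 16
Index = 80/100 * 15 = 12.0000
Lower = data[12] = 84, Upper = data[13] = 85
P80 = 84 + 0*(1) = 84.0000

P80 = 84.0000


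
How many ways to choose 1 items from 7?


C(7,1) = 7!/(1! × 6!)
= 5040/(1 × 720)
= 7

C(7,1) = 7


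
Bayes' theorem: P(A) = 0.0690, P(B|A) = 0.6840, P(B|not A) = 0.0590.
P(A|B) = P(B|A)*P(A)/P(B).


P(B) = P(B|A)*P(A) + P(B|A')*P(A')
= 0.6840*0.0690 + 0.0590*0.9310
= 0.047196 + 0.054929 = 0.102125
P(A|B) = 0.047196/0.102125 = 0.4621

P(A|B) = 0.4621


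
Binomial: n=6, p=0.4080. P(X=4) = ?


C(6,4) = 15
p^4 = 0.027710
(1-p)^2 = 0.350464
P = 15 * 0.027710 * 0.350464 = 0.1457

P(X=4) = 0.1457


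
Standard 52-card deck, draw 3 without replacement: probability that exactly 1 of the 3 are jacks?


Hypergeometric: P(X=1) = C(4,1)·C(48,2) / C(52,3)
= 4 × 1128 / 22100
= 4512/22100 = 0.2042

P = 0.2042


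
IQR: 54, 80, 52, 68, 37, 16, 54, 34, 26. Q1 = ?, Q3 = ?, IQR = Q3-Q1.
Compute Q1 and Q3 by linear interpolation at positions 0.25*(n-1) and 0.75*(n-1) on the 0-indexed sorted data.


Sorted: 16, 26, 34, 37, 52, 54, 54, 68, 80
Q1 (25th %ile) = 34.0000
Q3 (75th %ile) = 54.0000
IQR = 54.0000 - 34.0000 = 20.0000

IQR = 20.0000


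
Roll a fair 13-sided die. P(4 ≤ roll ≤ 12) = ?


Favorable outcomes (4 ≤ roll ≤ 12): 9
Total outcomes = 13
P = 9/13 = 0.6923

P = 0.6923


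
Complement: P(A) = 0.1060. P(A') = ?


P(not A) = 1 - 0.1060 = 0.8940

P(not A) = 0.8940


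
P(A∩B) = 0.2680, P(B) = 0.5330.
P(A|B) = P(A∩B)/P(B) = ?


P(A|B) = 0.2680/0.5330 = 0.5028

P(A|B) = 0.5028


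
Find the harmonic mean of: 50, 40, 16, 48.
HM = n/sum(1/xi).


Sum of reciprocals = 1/50 + 1/40 + 1/16 + 1/48 = 0.128333
HM = 4/0.128333 = 31.1688

HM = 31.1688


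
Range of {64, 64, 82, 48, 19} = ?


Max = 82, Min = 19
Range = 82 - 19 = 63

Range = 63


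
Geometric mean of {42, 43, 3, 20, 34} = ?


Product = 42 × 43 × 3 × 20 × 34 = 3684240
GM = 3684240^(1/5) = 20.5717

GM = 20.5717


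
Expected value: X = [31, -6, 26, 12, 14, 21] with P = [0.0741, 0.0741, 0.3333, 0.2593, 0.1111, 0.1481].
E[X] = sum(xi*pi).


E[X] = 31*0.0741 - 6*0.0741 + 26*0.3333 + 12*0.2593 + 14*0.1111 + 21*0.1481
= 2.2971 - 0.4446 + 8.6658 + 3.1116 + 1.5554 + 3.1101
= 18.2954

E[X] = 18.2954


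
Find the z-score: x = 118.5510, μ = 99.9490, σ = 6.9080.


z = (118.5510 - 99.9490)/6.9080
= 18.6020/6.9080
= 2.6928

z = 2.6928


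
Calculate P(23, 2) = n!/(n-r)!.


P(23,2) = 23!/21!
= 25852016738884976640000/51090942171709440000
= 506

P(23,2) = 506


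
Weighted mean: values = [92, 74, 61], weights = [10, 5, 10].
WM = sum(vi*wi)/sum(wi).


Numerator = 92*10 + 74*5 + 61*10 = 1900
Denominator = 10 + 5 + 10 = 25
WM = 1900/25 = 76.0000

WM = 76.0000


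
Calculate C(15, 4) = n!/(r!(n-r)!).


C(15,4) = 15!/(4! × 11!)
= 1307674368000/(24 × 39916800)
= 1365

C(15,4) = 1365


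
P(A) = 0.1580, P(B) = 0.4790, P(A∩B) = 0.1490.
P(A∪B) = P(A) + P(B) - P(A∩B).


P(A∪B) = 0.1580 + 0.4790 - 0.1490
= 0.6370 - 0.1490
= 0.4880

P(A∪B) = 0.4880


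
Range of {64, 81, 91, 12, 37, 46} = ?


Max = 91, Min = 12
Range = 91 - 12 = 79

Range = 79


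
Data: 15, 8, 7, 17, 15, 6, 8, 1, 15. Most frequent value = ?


Frequencies: 1:1, 6:1, 7:1, 8:2, 15:3, 17:1
Max frequency = 3
Mode = 15

Mode = 15


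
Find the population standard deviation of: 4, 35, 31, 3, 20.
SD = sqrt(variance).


Mean = 18.6000
Variance = 176.2400
SD = sqrt(176.2400) = 13.2755

SD = 13.2755


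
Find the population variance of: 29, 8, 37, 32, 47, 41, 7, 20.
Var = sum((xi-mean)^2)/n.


Mean = 27.6250
Squared deviations: 1.8906, 385.1406, 87.8906, 19.1406, 375.3906, 178.8906, 425.3906, 58.1406
Sum = 1531.8750
Variance = 1531.8750/8 = 191.4844

Variance = 191.4844


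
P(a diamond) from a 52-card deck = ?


13 diamonds in 52 cards
P = 13/52 = 0.2500

P = 0.2500


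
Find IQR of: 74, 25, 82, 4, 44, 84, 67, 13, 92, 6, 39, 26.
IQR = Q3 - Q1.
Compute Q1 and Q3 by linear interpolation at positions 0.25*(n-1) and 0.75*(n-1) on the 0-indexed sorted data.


Sorted: 4, 6, 13, 25, 26, 39, 44, 67, 74, 82, 84, 92
Q1 (25th %ile) = 22.0000
Q3 (75th %ile) = 76.0000
IQR = 76.0000 - 22.0000 = 54.0000

IQR = 54.0000


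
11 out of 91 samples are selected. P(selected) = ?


P = 11/91 = 0.1209

P = 0.1209


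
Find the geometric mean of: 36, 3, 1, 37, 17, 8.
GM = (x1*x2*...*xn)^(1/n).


Product = 36 × 3 × 1 × 37 × 17 × 8 = 543456
GM = 543456^(1/6) = 9.0336

GM = 9.0336


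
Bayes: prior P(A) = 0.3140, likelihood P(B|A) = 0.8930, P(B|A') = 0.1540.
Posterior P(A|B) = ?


P(B) = P(B|A)*P(A) + P(B|A')*P(A')
= 0.8930*0.3140 + 0.1540*0.6860
= 0.280402 + 0.105644 = 0.386046
P(A|B) = 0.280402/0.386046 = 0.7263

P(A|B) = 0.7263


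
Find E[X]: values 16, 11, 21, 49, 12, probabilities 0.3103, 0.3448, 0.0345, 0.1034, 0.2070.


E[X] = 16*0.3103 + 11*0.3448 + 21*0.0345 + 49*0.1034 + 12*0.2070
= 4.9648 + 3.7928 + 0.7245 + 5.0666 + 2.4840
= 17.0327

E[X] = 17.0327


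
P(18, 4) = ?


P(18,4) = 18!/14!
= 6402373705728000/87178291200
= 73440

P(18,4) = 73440


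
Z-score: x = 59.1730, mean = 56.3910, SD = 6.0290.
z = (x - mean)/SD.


z = (59.1730 - 56.3910)/6.0290
= 2.7820/6.0290
= 0.4614

z = 0.4614


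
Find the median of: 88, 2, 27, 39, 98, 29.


Sorted: 2, 27, 29, 39, 88, 98
n = 6 (even)
Middle values: 29 and 39
Median = (29+39)/2 = 34.0000

Median = 34.0000


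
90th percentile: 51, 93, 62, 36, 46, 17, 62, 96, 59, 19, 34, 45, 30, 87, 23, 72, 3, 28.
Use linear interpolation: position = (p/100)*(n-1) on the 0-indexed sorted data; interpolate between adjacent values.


Sorted: 3, 17, 19, 23, 28, 30, 34, 36, 45, 46, 51, 59, 62, 62, 72, 87, 93, 96
n = 18
Index = 90/100 * 17 = 15.3000
Lower = data[15] = 87, Upper = data[16] = 93
P90 = 87 + 0.3000*(6) = 88.8000

P90 = 88.8000


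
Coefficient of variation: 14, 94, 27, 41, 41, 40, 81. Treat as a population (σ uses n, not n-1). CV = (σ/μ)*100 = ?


Mean = 48.2857
SD = 26.6282
CV = (26.6282/48.2857)*100 = 55.1472%

CV = 55.1472%


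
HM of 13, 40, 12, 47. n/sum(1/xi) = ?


Sum of reciprocals = 1/13 + 1/40 + 1/12 + 1/47 = 0.206533
HM = 4/0.206533 = 19.3674

HM = 19.3674


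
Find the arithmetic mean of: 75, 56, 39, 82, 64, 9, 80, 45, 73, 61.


Sum = 75 + 56 + 39 + 82 + 64 + 9 + 80 + 45 + 73 + 61 = 584
n = 10
Mean = 584/10 = 58.4000

Mean = 58.4000


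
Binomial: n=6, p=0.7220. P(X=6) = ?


C(6,6) = 1
p^6 = 0.141652
(1-p)^0 = 1.000000
P = 1 * 0.141652 * 1.000000 = 0.1417

P(X=6) = 0.1417


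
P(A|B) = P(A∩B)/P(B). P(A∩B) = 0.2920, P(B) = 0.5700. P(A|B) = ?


P(A|B) = 0.2920/0.5700 = 0.5123

P(A|B) = 0.5123


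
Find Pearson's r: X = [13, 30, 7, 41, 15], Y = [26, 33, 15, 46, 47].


Mean X = 21.2000, Mean Y = 33.4000
SD X = 12.464349, SD Y = 12.142487
Cov = 96.720000
r = 96.720000/(12.464349*12.142487) = 0.6391

r = 0.6391


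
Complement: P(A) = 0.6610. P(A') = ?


P(not A) = 1 - 0.6610 = 0.3390

P(not A) = 0.3390


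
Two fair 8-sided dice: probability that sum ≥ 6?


Total outcomes = 8×8 = 64
Favorable (sum ≥ 6): 54
P = 54/64 = 0.8438

P = 0.8438


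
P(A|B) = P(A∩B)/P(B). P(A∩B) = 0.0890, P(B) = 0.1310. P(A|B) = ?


P(A|B) = 0.0890/0.1310 = 0.6794

P(A|B) = 0.6794


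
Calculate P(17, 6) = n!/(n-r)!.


P(17,6) = 17!/11!
= 355687428096000/39916800
= 8910720

P(17,6) = 8910720


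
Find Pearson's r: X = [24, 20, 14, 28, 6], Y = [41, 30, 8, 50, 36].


Mean X = 18.4000, Mean Y = 33.0000
SD X = 7.735632, SD Y = 14.113823
Cov = 55.200000
r = 55.200000/(7.735632*14.113823) = 0.5056

r = 0.5056


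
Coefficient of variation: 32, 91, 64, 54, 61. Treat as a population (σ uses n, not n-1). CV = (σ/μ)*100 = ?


Mean = 60.4000
SD = 18.9589
CV = (18.9589/60.4000)*100 = 31.3889%

CV = 31.3889%


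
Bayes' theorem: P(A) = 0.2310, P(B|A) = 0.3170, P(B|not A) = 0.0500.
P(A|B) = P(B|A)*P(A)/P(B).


P(B) = P(B|A)*P(A) + P(B|A')*P(A')
= 0.3170*0.2310 + 0.0500*0.7690
= 0.073227 + 0.038450 = 0.111677
P(A|B) = 0.073227/0.111677 = 0.6557

P(A|B) = 0.6557


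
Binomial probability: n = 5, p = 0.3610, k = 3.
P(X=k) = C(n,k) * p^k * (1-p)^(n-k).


C(5,3) = 10
p^3 = 0.047046
(1-p)^2 = 0.408321
P = 10 * 0.047046 * 0.408321 = 0.1921

P(X=3) = 0.1921


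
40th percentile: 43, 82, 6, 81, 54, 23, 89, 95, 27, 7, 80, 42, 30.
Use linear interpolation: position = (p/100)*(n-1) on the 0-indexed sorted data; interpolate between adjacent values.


Sorted: 6, 7, 23, 27, 30, 42, 43, 54, 80, 81, 82, 89, 95
n = 13
Index = 40/100 * 12 = 4.8000
Lower = data[4] = 30, Upper = data[5] = 42
P40 = 30 + 0.8000*(12) = 39.6000

P40 = 39.6000


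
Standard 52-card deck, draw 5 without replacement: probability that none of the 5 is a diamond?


P(no diamonds) = (39/52) × (38/51) × (37/50) × (36/49) × (35/48)
= 0.2215

P = 0.2215


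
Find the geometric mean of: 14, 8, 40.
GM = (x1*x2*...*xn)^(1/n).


Product = 14 × 8 × 40 = 4480
GM = 4480^(1/3) = 16.4851

GM = 16.4851


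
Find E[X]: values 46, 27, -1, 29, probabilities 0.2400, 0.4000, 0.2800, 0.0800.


E[X] = 46*0.2400 + 27*0.4000 - 1*0.2800 + 29*0.0800
= 11.0400 + 10.8000 - 0.2800 + 2.3200
= 23.8800

E[X] = 23.8800


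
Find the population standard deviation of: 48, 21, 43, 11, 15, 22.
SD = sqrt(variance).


Mean = 26.6667
Variance = 192.8889
SD = sqrt(192.8889) = 13.8884

SD = 13.8884


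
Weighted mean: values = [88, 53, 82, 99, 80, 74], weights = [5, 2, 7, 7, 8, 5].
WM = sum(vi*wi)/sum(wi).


Numerator = 88*5 + 53*2 + 82*7 + 99*7 + 80*8 + 74*5 = 2823
Denominator = 5 + 2 + 7 + 7 + 8 + 5 = 34
WM = 2823/34 = 83.0294

WM = 83.0294


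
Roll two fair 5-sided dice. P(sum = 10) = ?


Total outcomes = 5×5 = 25
Favorable (sum = 10): 1
P = 1/25 = 0.0400

P = 0.0400


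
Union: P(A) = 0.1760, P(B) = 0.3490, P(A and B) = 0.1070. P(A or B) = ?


P(A∪B) = 0.1760 + 0.3490 - 0.1070
= 0.5250 - 0.1070
= 0.4180

P(A∪B) = 0.4180


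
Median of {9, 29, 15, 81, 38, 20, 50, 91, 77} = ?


Sorted: 9, 15, 20, 29, 38, 50, 77, 81, 91
n = 9 (odd)
Middle value = 38

Median = 38


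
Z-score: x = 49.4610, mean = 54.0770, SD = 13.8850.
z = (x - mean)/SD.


z = (49.4610 - 54.0770)/13.8850
= -4.6160/13.8850
= -0.3324

z = -0.3324


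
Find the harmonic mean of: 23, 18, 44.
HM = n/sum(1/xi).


Sum of reciprocals = 1/23 + 1/18 + 1/44 = 0.121761
HM = 3/0.121761 = 24.6384

HM = 24.6384


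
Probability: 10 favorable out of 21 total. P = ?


P = 10/21 = 0.4762

P = 0.4762


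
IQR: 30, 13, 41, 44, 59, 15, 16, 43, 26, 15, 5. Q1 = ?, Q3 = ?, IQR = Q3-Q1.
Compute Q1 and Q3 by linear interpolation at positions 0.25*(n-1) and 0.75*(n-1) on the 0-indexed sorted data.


Sorted: 5, 13, 15, 15, 16, 26, 30, 41, 43, 44, 59
Q1 (25th %ile) = 15.0000
Q3 (75th %ile) = 42.0000
IQR = 42.0000 - 15.0000 = 27.0000

IQR = 27.0000


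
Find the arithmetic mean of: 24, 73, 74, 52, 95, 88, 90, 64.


Sum = 24 + 73 + 74 + 52 + 95 + 88 + 90 + 64 = 560
n = 8
Mean = 560/8 = 70.0000

Mean = 70.0000


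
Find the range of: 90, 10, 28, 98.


Max = 98, Min = 10
Range = 98 - 10 = 88

Range = 88


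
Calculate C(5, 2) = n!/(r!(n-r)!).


C(5,2) = 5!/(2! × 3!)
= 120/(2 × 6)
= 10

C(5,2) = 10


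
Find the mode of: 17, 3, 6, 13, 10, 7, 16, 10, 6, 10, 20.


Frequencies: 3:1, 6:2, 7:1, 10:3, 13:1, 16:1, 17:1, 20:1
Max frequency = 3
Mode = 10

Mode = 10


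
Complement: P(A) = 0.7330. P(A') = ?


P(not A) = 1 - 0.7330 = 0.2670

P(not A) = 0.2670


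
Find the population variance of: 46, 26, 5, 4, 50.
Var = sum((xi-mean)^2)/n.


Mean = 26.2000
Squared deviations: 392.0400, 0.0400, 449.4400, 492.8400, 566.4400
Sum = 1900.8000
Variance = 1900.8000/5 = 380.1600

Variance = 380.1600


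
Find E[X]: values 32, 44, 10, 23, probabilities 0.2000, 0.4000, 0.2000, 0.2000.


E[X] = 32*0.2000 + 44*0.4000 + 10*0.2000 + 23*0.2000
= 6.4000 + 17.6000 + 2.0000 + 4.6000
= 30.6000

E[X] = 30.6000


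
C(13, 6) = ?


C(13,6) = 13!/(6! × 7!)
= 6227020800/(720 × 5040)
= 1716

C(13,6) = 1716


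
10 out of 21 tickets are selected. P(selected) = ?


P = 10/21 = 0.4762

P = 0.4762


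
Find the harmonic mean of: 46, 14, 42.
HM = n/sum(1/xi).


Sum of reciprocals = 1/46 + 1/14 + 1/42 = 0.116977
HM = 3/0.116977 = 25.6460

HM = 25.6460


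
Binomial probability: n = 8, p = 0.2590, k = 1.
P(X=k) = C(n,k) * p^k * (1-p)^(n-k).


C(8,1) = 8
p^1 = 0.259000
(1-p)^7 = 0.122667
P = 8 * 0.259000 * 0.122667 = 0.2542

P(X=1) = 0.2542


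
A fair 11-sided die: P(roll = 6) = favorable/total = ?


Favorable outcomes (roll = 6): 1
Total outcomes = 11
P = 1/11 = 0.0909

P = 0.0909


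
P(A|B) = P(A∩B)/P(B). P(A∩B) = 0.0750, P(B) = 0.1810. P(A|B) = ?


P(A|B) = 0.0750/0.1810 = 0.4144

P(A|B) = 0.4144


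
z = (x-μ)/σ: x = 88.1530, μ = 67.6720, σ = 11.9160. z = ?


z = (88.1530 - 67.6720)/11.9160
= 20.4810/11.9160
= 1.7188

z = 1.7188


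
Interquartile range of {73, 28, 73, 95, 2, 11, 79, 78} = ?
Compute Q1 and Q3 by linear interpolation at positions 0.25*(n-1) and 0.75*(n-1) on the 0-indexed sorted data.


Sorted: 2, 11, 28, 73, 73, 78, 79, 95
Q1 (25th %ile) = 23.7500
Q3 (75th %ile) = 78.2500
IQR = 78.2500 - 23.7500 = 54.5000

IQR = 54.5000


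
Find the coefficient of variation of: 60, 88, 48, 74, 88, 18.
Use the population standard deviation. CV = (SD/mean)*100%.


Mean = 62.6667
SD = 24.5945
CV = (24.5945/62.6667)*100 = 39.2465%

CV = 39.2465%


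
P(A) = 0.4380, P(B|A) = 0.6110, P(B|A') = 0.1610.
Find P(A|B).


P(B) = P(B|A)*P(A) + P(B|A')*P(A')
= 0.6110*0.4380 + 0.1610*0.5620
= 0.267618 + 0.090482 = 0.358100
P(A|B) = 0.267618/0.358100 = 0.7473

P(A|B) = 0.7473


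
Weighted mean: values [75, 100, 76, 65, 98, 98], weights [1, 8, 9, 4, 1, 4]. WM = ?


Numerator = 75*1 + 100*8 + 76*9 + 65*4 + 98*1 + 98*4 = 2309
Denominator = 1 + 8 + 9 + 4 + 1 + 4 = 27
WM = 2309/27 = 85.5185

WM = 85.5185


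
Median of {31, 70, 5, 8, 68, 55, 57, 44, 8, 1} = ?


Sorted: 1, 5, 8, 8, 31, 44, 55, 57, 68, 70
n = 10 (even)
Middle values: 31 and 44
Median = (31+44)/2 = 37.5000

Median = 37.5000


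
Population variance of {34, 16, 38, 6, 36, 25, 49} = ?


Mean = 29.1429
Squared deviations: 23.5918, 172.7347, 78.4490, 535.5918, 47.0204, 17.1633, 394.3061
Sum = 1268.8571
Variance = 1268.8571/7 = 181.2653

Variance = 181.2653


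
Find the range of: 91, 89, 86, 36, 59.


Max = 91, Min = 36
Range = 91 - 36 = 55

Range = 55


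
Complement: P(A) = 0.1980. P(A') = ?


P(not A) = 1 - 0.1980 = 0.8020

P(not A) = 0.8020


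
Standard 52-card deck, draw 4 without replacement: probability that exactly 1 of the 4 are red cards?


Hypergeometric: P(X=1) = C(26,1)·C(26,3) / C(52,4)
= 26 × 2600 / 270725
= 67600/270725 = 0.2497

P = 0.2497


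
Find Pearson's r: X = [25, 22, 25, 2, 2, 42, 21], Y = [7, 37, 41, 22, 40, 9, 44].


Mean X = 19.8571, Mean Y = 28.5714
SD X = 13.021176, SD Y = 14.568627
Cov = -75.918367
r = -75.918367/(13.021176*14.568627) = -0.4002

r = -0.4002


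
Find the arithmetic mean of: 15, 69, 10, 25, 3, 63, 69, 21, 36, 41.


Sum = 15 + 69 + 10 + 25 + 3 + 63 + 69 + 21 + 36 + 41 = 352
n = 10
Mean = 352/10 = 35.2000

Mean = 35.2000


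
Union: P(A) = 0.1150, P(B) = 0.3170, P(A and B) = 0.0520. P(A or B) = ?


P(A∪B) = 0.1150 + 0.3170 - 0.0520
= 0.4320 - 0.0520
= 0.3800

P(A∪B) = 0.3800


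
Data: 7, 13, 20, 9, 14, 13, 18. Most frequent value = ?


Frequencies: 7:1, 9:1, 13:2, 14:1, 18:1, 20:1
Max frequency = 2
Mode = 13

Mode = 13


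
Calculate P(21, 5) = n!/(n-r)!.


P(21,5) = 21!/16!
= 51090942171709440000/20922789888000
= 2441880

P(21,5) = 2441880


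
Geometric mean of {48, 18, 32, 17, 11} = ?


Product = 48 × 18 × 32 × 17 × 11 = 5170176
GM = 5170176^(1/5) = 22.0141

GM = 22.0141


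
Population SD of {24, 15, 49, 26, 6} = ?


Mean = 24.0000
Variance = 206.8000
SD = sqrt(206.8000) = 14.3805

SD = 14.3805


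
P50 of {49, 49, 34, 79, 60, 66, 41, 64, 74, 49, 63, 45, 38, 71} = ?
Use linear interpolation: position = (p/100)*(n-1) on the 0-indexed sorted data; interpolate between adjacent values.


Sorted: 34, 38, 41, 45, 49, 49, 49, 60, 63, 64, 66, 71, 74, 79
n = 14
Index = 50/100 * 13 = 6.5000
Lower = data[6] = 49, Upper = data[7] = 60
P50 = 49 + 0.5000*(11) = 54.5000

P50 = 54.5000


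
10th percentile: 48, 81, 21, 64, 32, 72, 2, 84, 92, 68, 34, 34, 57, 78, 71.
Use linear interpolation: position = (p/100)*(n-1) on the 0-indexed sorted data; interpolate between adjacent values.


Sorted: 2, 21, 32, 34, 34, 48, 57, 64, 68, 71, 72, 78, 81, 84, 92
n = 15
Index = 10/100 * 14 = 1.4000
Lower = data[1] = 21, Upper = data[2] = 32
P10 = 21 + 0.4000*(11) = 25.4000

P10 = 25.4000


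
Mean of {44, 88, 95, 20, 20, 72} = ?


Sum = 44 + 88 + 95 + 20 + 20 + 72 = 339
n = 6
Mean = 339/6 = 56.5000

Mean = 56.5000


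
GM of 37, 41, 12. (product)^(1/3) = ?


Product = 37 × 41 × 12 = 18204
GM = 18204^(1/3) = 26.3060

GM = 26.3060


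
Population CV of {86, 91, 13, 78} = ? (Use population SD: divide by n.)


Mean = 67.0000
SD = 31.5198
CV = (31.5198/67.0000)*100 = 47.0445%

CV = 47.0445%


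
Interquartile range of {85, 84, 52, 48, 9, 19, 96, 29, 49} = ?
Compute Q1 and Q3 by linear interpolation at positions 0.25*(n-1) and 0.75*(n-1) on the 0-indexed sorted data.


Sorted: 9, 19, 29, 48, 49, 52, 84, 85, 96
Q1 (25th %ile) = 29.0000
Q3 (75th %ile) = 84.0000
IQR = 84.0000 - 29.0000 = 55.0000

IQR = 55.0000


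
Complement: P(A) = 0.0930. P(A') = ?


P(not A) = 1 - 0.0930 = 0.9070

P(not A) = 0.9070


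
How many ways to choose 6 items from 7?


C(7,6) = 7!/(6! × 1!)
= 5040/(720 × 1)
= 7

C(7,6) = 7


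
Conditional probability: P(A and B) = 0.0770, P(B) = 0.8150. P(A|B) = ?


P(A|B) = 0.0770/0.8150 = 0.0945

P(A|B) = 0.0945


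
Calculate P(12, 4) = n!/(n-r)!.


P(12,4) = 12!/8!
= 479001600/40320
= 11880

P(12,4) = 11880


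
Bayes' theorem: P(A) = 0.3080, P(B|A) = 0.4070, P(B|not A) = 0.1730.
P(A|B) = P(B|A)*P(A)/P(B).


P(B) = P(B|A)*P(A) + P(B|A')*P(A')
= 0.4070*0.3080 + 0.1730*0.6920
= 0.125356 + 0.119716 = 0.245072
P(A|B) = 0.125356/0.245072 = 0.5115

P(A|B) = 0.5115


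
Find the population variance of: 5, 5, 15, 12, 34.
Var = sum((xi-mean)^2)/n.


Mean = 14.2000
Squared deviations: 84.6400, 84.6400, 0.6400, 4.8400, 392.0400
Sum = 566.8000
Variance = 566.8000/5 = 113.3600

Variance = 113.3600


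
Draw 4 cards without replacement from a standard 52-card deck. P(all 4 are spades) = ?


P(all spades) = (13/52) × (12/51) × (11/50) × (10/49)
= 0.0026

P = 0.0026


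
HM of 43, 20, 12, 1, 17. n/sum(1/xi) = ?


Sum of reciprocals = 1/43 + 1/20 + 1/12 + 1/1 + 1/17 = 1.215413
HM = 5/1.215413 = 4.1138

HM = 4.1138


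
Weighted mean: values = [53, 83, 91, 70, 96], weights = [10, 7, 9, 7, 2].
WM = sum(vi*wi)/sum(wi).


Numerator = 53*10 + 83*7 + 91*9 + 70*7 + 96*2 = 2612
Denominator = 10 + 7 + 9 + 7 + 2 = 35
WM = 2612/35 = 74.6286

WM = 74.6286


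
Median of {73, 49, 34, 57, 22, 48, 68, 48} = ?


Sorted: 22, 34, 48, 48, 49, 57, 68, 73
n = 8 (even)
Middle values: 48 and 49
Median = (48+49)/2 = 48.5000

Median = 48.5000


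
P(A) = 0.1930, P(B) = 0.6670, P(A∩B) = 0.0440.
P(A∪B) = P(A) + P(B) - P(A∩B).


P(A∪B) = 0.1930 + 0.6670 - 0.0440
= 0.8600 - 0.0440
= 0.8160

P(A∪B) = 0.8160


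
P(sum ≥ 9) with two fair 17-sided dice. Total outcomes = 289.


Total outcomes = 17×17 = 289
Favorable (sum ≥ 9): 261
P = 261/289 = 0.9031

P = 0.9031


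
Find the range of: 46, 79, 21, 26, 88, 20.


Max = 88, Min = 20
Range = 88 - 20 = 68

Range = 68


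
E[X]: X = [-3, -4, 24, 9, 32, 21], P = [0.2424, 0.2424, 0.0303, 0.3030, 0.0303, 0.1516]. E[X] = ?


E[X] = -3*0.2424 - 4*0.2424 + 24*0.0303 + 9*0.3030 + 32*0.0303 + 21*0.1516
= -0.7272 - 0.9696 + 0.7272 + 2.7270 + 0.9696 + 3.1836
= 5.9106

E[X] = 5.9106


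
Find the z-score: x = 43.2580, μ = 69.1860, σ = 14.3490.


z = (43.2580 - 69.1860)/14.3490
= -25.9280/14.3490
= -1.8070

z = -1.8070


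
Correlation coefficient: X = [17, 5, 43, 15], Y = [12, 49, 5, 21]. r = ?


Mean X = 20.0000, Mean Y = 21.7500
SD X = 14.035669, SD Y = 16.723860
Cov = -190.250000
r = -190.250000/(14.035669*16.723860) = -0.8105

r = -0.8105


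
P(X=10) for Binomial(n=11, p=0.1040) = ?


C(11,10) = 11
p^10 = 1.480244e-10
(1-p)^1 = 0.896000
P = 11 * 1.480244e-10 * 0.896000 = 1.4589e-09

P(X=10) = 1.4589e-09


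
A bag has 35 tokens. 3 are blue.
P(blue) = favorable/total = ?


P = 3/35 = 0.0857

P = 0.0857


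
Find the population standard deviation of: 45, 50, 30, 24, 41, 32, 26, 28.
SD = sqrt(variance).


Mean = 34.5000
Variance = 80.5000
SD = sqrt(80.5000) = 8.9722

SD = 8.9722


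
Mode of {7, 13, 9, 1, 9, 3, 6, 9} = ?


Frequencies: 1:1, 3:1, 6:1, 7:1, 9:3, 13:1
Max frequency = 3
Mode = 9

Mode = 9


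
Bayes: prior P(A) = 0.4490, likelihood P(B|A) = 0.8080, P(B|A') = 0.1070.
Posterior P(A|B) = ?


P(B) = P(B|A)*P(A) + P(B|A')*P(A')
= 0.8080*0.4490 + 0.1070*0.5510
= 0.362792 + 0.058957 = 0.421749
P(A|B) = 0.362792/0.421749 = 0.8602

P(A|B) = 0.8602


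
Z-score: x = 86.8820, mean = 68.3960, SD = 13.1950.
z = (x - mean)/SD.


z = (86.8820 - 68.3960)/13.1950
= 18.4860/13.1950
= 1.4010

z = 1.4010


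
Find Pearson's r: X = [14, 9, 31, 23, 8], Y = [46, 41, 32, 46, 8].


Mean X = 17.0000, Mean Y = 34.6000
SD X = 8.786353, SD Y = 14.249211
Cov = 37.200000
r = 37.200000/(8.786353*14.249211) = 0.2971

r = 0.2971


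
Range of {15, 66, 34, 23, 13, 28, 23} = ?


Max = 66, Min = 13
Range = 66 - 13 = 53

Range = 53


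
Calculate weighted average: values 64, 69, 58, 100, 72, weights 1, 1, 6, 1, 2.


Numerator = 64*1 + 69*1 + 58*6 + 100*1 + 72*2 = 725
Denominator = 1 + 1 + 6 + 1 + 2 = 11
WM = 725/11 = 65.9091

WM = 65.9091


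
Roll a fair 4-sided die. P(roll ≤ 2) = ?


Favorable outcomes (roll ≤ 2): 2
Total outcomes = 4
P = 2/4 = 0.5000

P = 0.5000


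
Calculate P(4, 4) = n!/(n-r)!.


P(4,4) = 4!/0!
= 24/1
= 24

P(4,4) = 24


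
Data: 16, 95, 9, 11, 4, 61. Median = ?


Sorted: 4, 9, 11, 16, 61, 95
n = 6 (even)
Middle values: 11 and 16
Median = (11+16)/2 = 13.5000

Median = 13.5000


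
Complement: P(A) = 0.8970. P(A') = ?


P(not A) = 1 - 0.8970 = 0.1030

P(not A) = 0.1030


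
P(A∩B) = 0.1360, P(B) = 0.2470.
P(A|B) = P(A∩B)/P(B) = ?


P(A|B) = 0.1360/0.2470 = 0.5506

P(A|B) = 0.5506


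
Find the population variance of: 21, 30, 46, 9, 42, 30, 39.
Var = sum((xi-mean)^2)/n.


Mean = 31.0000
Squared deviations: 100.0000, 1.0000, 225.0000, 484.0000, 121.0000, 1.0000, 64.0000
Sum = 996.0000
Variance = 996.0000/7 = 142.2857

Variance = 142.2857


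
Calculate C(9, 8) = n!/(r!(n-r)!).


C(9,8) = 9!/(8! × 1!)
= 362880/(40320 × 1)
= 9

C(9,8) = 9


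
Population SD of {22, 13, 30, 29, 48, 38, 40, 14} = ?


Mean = 29.2500
Variance = 136.6875
SD = sqrt(136.6875) = 11.6913

SD = 11.6913


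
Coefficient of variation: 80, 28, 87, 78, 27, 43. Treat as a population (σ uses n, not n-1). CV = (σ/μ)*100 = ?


Mean = 57.1667
SD = 25.1887
CV = (25.1887/57.1667)*100 = 44.0619%

CV = 44.0619%


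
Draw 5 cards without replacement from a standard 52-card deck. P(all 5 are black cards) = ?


P(all black cards) = (26/52) × (25/51) × (24/50) × (23/49) × (22/48)
= 0.0253

P = 0.0253


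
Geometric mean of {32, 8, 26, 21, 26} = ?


Product = 32 × 8 × 26 × 21 × 26 = 3634176
GM = 3634176^(1/5) = 20.5155

GM = 20.5155


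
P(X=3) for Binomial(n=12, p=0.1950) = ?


C(12,3) = 220
p^3 = 0.007415
(1-p)^9 = 0.141959
P = 220 * 0.007415 * 0.141959 = 0.2316

P(X=3) = 0.2316


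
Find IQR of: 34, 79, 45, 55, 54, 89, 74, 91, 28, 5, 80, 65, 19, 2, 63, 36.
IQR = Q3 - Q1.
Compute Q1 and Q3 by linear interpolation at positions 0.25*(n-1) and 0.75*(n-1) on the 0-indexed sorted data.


Sorted: 2, 5, 19, 28, 34, 36, 45, 54, 55, 63, 65, 74, 79, 80, 89, 91
Q1 (25th %ile) = 32.5000
Q3 (75th %ile) = 75.2500
IQR = 75.2500 - 32.5000 = 42.7500

IQR = 42.7500
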